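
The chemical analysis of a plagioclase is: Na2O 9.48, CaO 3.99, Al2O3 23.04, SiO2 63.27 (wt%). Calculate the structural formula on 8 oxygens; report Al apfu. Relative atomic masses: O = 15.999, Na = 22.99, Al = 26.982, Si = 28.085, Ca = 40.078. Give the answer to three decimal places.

1.202 Al apfu

9.48 wt% Na2O ÷ 61.979 g/mol = 0.15296 mol, giving 0.30592 Na and 0.15296 O.
3.99 wt% CaO ÷ 56.077 g/mol = 0.07115 mol, giving 0.07115 Ca and 0.07115 O.
23.04 wt% Al2O3 ÷ 101.961 g/mol = 0.22597 mol, giving 0.45194 Al and 0.67791 O.
63.27 wt% SiO2 ÷ 60.083 g/mol = 1.05304 mol, giving 1.05304 Si and 2.10608 O.
Oxygen sums to 3.00810; scaling by 8/3.00810 = 2.65949 puts the formula on 8 O.
Al: 0.45194 × 2.65949 = 1.202 atoms per formula unit.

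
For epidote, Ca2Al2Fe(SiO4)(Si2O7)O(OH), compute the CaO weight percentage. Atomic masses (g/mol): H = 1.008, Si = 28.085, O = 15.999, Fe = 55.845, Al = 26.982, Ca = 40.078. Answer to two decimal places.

Molar mass of Ca2Al2Fe(SiO4)(Si2O7)O(OH) = 2·40.078 + 2·26.982 + 1·55.845 + 3·28.085 + 13·15.999 + 1·1.008 = 483.215 g/mol.
Each formula unit contains 2 Ca, equivalent to 2/1 = 2.0000 mol CaO.
M(CaO) = 1×40.078 + 1×15.999 = 56.077 g/mol.
Mass of CaO per formula unit = 2.0000 × 56.077 = 112.154 g.
CaO wt% = 112.154 / 483.215 × 100 = 23.21%.

23.21 wt%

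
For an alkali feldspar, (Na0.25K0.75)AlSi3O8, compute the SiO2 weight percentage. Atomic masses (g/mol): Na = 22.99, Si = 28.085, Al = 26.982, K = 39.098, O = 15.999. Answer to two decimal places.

Formula mass = 274.300 g/mol.
3 Si → 3.0000 mol SiO2 per formula unit; M(SiO2) = 60.083, so SiO2 mass = 180.249 g.
180.249/274.300 × 100 = 65.71 wt%.

65.71 wt%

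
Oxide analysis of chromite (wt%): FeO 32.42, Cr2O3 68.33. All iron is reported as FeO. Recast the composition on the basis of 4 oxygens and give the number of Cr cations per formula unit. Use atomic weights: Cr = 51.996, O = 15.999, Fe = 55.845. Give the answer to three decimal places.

1.998 Cr apfu

FeO: 32.42/71.844 = 0.45126 mol → 0.45126 mol Fe, 0.45126 mol O.
Cr2O3: 68.33/151.989 = 0.44957 mol → 0.89914 mol Cr, 1.34871 mol O.
Total oxygen = 1.79997 mol. Normalization factor = 4/1.79997 = 2.22226.
Cr per 4 O = 0.89914 × 2.22226 = 1.998.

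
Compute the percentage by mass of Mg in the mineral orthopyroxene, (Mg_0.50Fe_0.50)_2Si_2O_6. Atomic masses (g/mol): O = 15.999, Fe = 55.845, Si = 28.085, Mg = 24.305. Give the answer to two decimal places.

Formula mass = 1×24.305 + 1×55.845 + 2×28.085 + 6×15.999 = 232.314 g/mol, of which 24.305 g is Mg.
So Mg makes up 24.305/232.314 = 0.1046 of the mass, i.e. 10.46%.

10.46 weight percent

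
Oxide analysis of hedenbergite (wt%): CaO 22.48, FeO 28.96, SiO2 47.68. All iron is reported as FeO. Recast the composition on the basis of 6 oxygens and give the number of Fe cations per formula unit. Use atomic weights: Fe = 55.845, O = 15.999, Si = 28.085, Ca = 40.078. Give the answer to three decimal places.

CaO (M=56.077): mol = 0.40088; Ca = 0.40088, O = 0.40088.
FeO (M=71.844): mol = 0.40310; Fe = 0.40310, O = 0.40310.
SiO2 (M=60.083): mol = 0.79357; Si = 0.79357, O = 1.58714.
ΣO = 2.39112; factor = 6/ΣO = 2.50928.
Fe apfu = 0.40310 × 2.50928 = 1.011.

1.011 Fe apfu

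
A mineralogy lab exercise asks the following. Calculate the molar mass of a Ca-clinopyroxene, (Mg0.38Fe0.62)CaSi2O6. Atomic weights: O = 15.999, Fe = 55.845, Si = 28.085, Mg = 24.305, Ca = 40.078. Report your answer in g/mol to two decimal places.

Mg: 0.38 × 24.305 = 9.2359
Fe: 0.62 × 55.845 = 34.6239
Ca: 1 × 40.078 = 40.0780
Si: 2 × 28.085 = 56.1700
O: 6 × 15.999 = 95.9940
Summing the contributions gives the formula mass.

236.10 g/mol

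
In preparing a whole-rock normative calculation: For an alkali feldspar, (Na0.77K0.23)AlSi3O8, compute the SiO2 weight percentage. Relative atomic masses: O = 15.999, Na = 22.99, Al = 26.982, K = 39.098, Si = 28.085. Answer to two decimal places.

67.78 wt%

Molar mass of (Na0.77K0.23)AlSi3O8 = 0.77×22.99 + 0.23×39.098 + 1×26.982 + 3×28.085 + 8×15.999 = 265.924 g/mol.
Each formula unit contains 3 Si, equivalent to 3/1 = 3.0000 mol SiO2.
M(SiO2) = 1×28.085 + 2×15.999 = 60.083 g/mol.
Mass of SiO2 per formula unit = 3.0000 × 60.083 = 180.249 g.
SiO2 wt% = 180.249 / 265.924 × 100 = 67.78%.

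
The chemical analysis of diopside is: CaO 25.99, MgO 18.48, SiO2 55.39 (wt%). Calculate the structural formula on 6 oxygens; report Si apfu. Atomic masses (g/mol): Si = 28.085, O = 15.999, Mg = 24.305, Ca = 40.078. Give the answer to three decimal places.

2.000 Si apfu

25.99 wt% CaO ÷ 56.077 g/mol = 0.46347 mol, giving 0.46347 Ca and 0.46347 O.
18.48 wt% MgO ÷ 40.304 g/mol = 0.45852 mol, giving 0.45852 Mg and 0.45852 O.
55.39 wt% SiO2 ÷ 60.083 g/mol = 0.92189 mol, giving 0.92189 Si and 1.84378 O.
Oxygen sums to 2.76577; scaling by 6/2.76577 = 2.16938 puts the formula on 6 O.
Si: 0.92189 × 2.16938 = 2.000 atoms per formula unit.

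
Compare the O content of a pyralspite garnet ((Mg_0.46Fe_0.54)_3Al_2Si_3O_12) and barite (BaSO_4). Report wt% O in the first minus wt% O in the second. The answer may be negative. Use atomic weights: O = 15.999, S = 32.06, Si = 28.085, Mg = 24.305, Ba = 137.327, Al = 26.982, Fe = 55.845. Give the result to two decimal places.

14.85 percentage points

First mineral: 191.988 g O in 454.217 g formula = 42.27 wt% O.
Second mineral: 63.996 g O in 233.383 g formula = 27.42 wt% O.
42.27% − 27.42% gives a difference of 14.85 percentage points.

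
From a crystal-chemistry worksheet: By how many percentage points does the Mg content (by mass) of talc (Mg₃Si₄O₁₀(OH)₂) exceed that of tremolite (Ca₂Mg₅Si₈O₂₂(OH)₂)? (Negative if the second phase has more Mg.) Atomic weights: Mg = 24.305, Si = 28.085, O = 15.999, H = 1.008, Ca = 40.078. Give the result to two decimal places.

4.27 percentage points

Mg in Mg₃Si₄O₁₀(OH)₂: molar mass 379.259 g/mol; 3×24.305 = 72.915 g → 19.23 wt%.
Mg in Ca₂Mg₅Si₈O₂₂(OH)₂: molar mass 812.353 g/mol; 5×24.305 = 121.525 g → 14.96 wt%.
Difference = 19.23 − 14.96 = 4.27 percentage points.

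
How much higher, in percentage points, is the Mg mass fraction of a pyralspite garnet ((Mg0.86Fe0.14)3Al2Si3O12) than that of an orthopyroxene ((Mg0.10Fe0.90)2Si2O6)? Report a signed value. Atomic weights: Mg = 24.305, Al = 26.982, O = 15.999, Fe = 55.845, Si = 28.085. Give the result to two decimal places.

First mineral: 62.707 g Mg in 416.369 g formula = 15.06 wt% Mg.
Second mineral: 4.861 g Mg in 257.546 g formula = 1.89 wt% Mg.
15.06% − 1.89% gives a difference of 13.17 percentage points.

13.17 percentage points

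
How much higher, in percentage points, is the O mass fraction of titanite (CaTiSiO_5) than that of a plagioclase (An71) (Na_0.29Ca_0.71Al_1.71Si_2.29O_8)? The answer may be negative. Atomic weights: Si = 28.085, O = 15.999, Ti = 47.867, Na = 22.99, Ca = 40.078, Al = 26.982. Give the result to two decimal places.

O in CaTiSiO_5: molar mass 196.025 g/mol; 5×15.999 = 79.995 g → 40.81 wt%.
O in Na_0.29Ca_0.71Al_1.71Si_2.29O_8: molar mass 273.568 g/mol; 8×15.999 = 127.992 g → 46.79 wt%.
Difference = 40.81 − 46.79 = -5.98 percentage points.

-5.98 percentage points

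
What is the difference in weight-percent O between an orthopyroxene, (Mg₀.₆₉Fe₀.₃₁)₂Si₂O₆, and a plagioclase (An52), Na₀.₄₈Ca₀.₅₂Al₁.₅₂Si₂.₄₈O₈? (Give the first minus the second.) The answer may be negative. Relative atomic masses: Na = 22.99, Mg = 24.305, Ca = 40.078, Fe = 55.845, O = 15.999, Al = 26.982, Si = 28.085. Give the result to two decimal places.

-3.74 percentage points

First mineral: 95.994 g O in 220.329 g formula = 43.57 wt% O.
Second mineral: 127.992 g O in 270.531 g formula = 47.31 wt% O.
43.57% − 47.31% gives a difference of -3.74 percentage points.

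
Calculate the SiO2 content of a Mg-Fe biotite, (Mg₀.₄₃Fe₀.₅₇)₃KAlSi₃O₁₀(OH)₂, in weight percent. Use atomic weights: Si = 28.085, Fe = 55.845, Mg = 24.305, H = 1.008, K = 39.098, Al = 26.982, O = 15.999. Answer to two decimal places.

M((Mg₀.₄₃Fe₀.₅₇)₃KAlSi₃O₁₀(OH)₂) = 471.187 g/mol; M(SiO2) = 60.083 g/mol.
Moles SiO2 per formula unit = 3 Si ÷ 1 = 3.0000.
SiO2 fraction = (3.0000 × 60.083) / 471.187 = 180.249/471.187 = 0.3825.

38.25 wt%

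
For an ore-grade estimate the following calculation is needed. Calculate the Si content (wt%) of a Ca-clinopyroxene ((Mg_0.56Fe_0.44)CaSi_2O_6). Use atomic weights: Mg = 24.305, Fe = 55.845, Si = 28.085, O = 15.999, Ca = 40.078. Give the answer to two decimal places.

24.38 wt%

M((Mg_0.56Fe_0.44)CaSi_2O_6) = 230.425 g/mol.
Si contributes 2 × 28.085 = 56.170 g per mole.
56.170/230.425 = 0.2438 → 24.38%.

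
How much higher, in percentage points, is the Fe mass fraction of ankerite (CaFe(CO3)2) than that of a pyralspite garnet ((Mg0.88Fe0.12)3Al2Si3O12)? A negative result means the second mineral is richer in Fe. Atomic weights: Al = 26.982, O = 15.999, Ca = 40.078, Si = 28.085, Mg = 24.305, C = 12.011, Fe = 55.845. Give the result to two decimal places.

21.01 percentage points

M(CaFe(CO3)2) = 215.939 g/mol, so wt% Fe = 55.845/215.939 × 100 = 25.86%.
M((Mg0.88Fe0.12)3Al2Si3O12) = 414.476 g/mol, so wt% Fe = 20.104/414.476 × 100 = 4.85%.
25.86 − 4.85 = 21.01 pp.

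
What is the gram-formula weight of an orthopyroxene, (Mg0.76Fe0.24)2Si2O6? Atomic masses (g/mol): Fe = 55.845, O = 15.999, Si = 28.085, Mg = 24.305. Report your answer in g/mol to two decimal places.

Mg: 1.52 × 24.305 = 36.9436
Fe: 0.48 × 55.845 = 26.8056
Si: 2 × 28.085 = 56.1700
O: 6 × 15.999 = 95.9940
Summing the contributions gives the formula mass.

215.91 g/mol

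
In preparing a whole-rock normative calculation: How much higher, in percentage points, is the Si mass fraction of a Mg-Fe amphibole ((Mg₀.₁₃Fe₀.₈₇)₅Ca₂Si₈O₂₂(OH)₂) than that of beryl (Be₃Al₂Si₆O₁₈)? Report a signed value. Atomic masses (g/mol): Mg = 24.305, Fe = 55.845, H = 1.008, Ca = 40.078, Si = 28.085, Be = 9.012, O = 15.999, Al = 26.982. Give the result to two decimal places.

-7.69 percentage points

First mineral: 224.680 g Si in 949.552 g formula = 23.66 wt% Si.
Second mineral: 168.510 g Si in 537.492 g formula = 31.35 wt% Si.
23.66% − 31.35% gives a difference of -7.69 percentage points.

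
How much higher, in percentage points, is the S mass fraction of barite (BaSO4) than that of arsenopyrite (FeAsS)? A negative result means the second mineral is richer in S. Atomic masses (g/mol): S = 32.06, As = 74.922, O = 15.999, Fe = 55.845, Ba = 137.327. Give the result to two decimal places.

-5.95 percentage points

M(BaSO4) = 233.383 g/mol, so wt% S = 32.060/233.383 × 100 = 13.74%.
M(FeAsS) = 162.827 g/mol, so wt% S = 32.060/162.827 × 100 = 19.69%.
13.74 − 19.69 = -5.95 pp.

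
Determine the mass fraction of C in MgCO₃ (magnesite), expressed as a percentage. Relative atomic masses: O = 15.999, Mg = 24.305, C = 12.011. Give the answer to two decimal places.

14.25 weight percent

M(MgCO₃) = 84.313 g/mol.
C contributes 1 × 12.011 = 12.011 g per mole.
12.011/84.313 = 0.1425 → 14.25%.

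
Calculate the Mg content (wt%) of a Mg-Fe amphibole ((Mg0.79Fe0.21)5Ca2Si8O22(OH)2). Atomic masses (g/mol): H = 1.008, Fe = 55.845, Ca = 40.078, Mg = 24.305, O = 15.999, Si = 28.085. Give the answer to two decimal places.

Formula mass = 3.95×24.305 + 1.05×55.845 + 2×40.078 + 8×28.085 + 24×15.999 + 2×1.008 = 845.470 g/mol, of which 96.005 g is Mg.
So Mg makes up 96.005/845.470 = 0.1136 of the mass, i.e. 11.36%.

11.36 wt%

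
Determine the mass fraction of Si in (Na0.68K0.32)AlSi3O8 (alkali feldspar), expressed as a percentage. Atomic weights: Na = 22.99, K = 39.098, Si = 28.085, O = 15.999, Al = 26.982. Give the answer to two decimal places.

31.51 wt%

Molar mass of (Na0.68K0.32)AlSi3O8: 0.68*22.99 + 0.32*39.098 + 1*26.982 + 3*28.085 + 8*15.999 = 267.374 g/mol.
Mass of Si per formula unit: 3 × 28.085 = 84.255 g.
Weight fraction Si = 84.255 / 267.374 = 0.3151.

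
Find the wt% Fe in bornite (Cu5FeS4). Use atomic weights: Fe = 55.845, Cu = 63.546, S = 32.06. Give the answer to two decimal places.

M(Cu5FeS4) = 501.815 g/mol.
Fe contributes 1 × 55.845 = 55.845 g per mole.
55.845/501.815 = 0.1113 → 11.13%.

11.13 weight percent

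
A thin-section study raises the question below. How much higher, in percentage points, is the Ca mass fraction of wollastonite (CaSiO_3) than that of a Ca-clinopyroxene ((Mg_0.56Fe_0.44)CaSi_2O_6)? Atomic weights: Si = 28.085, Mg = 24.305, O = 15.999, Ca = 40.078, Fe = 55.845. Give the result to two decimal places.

M(CaSiO_3) = 116.160 g/mol, so wt% Ca = 40.078/116.160 × 100 = 34.50%.
M((Mg_0.56Fe_0.44)CaSi_2O_6) = 230.425 g/mol, so wt% Ca = 40.078/230.425 × 100 = 17.39%.
34.50 − 17.39 = 17.11 pp.

17.11 percentage points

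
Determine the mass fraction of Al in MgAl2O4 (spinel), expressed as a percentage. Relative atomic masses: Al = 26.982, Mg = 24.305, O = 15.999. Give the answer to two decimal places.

Formula mass = 1×24.305 + 2×26.982 + 4×15.999 = 142.265 g/mol, of which 53.964 g is Al.
So Al makes up 53.964/142.265 = 0.3793 of the mass, i.e. 37.93%.

37.93 mass %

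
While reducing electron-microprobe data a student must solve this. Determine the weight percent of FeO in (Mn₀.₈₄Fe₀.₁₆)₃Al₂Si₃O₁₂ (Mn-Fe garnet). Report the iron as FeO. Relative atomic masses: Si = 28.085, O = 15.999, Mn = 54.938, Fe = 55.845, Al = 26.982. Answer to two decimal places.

6.96 wt%

Molar mass of (Mn₀.₈₄Fe₀.₁₆)₃Al₂Si₃O₁₂ = 2.52×54.938 + 0.48×55.845 + 2×26.982 + 3×28.085 + 12×15.999 = 495.456 g/mol.
Each formula unit contains 0.48 Fe, equivalent to 0.48/1 = 0.4800 mol FeO.
M(FeO) = 1×55.845 + 1×15.999 = 71.844 g/mol.
Mass of FeO per formula unit = 0.4800 × 71.844 = 34.485 g.
FeO wt% = 34.485 / 495.456 × 100 = 6.96%.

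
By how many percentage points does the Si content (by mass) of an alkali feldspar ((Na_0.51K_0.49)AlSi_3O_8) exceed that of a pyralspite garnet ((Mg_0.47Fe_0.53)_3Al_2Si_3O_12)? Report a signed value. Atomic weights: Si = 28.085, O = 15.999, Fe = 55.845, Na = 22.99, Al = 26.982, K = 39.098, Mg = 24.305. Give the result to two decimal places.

12.60 percentage points

Si in (Na_0.51K_0.49)AlSi_3O_8: molar mass 270.112 g/mol; 3×28.085 = 84.255 g → 31.19 wt%.
Si in (Mg_0.47Fe_0.53)_3Al_2Si_3O_12: molar mass 453.271 g/mol; 3×28.085 = 84.255 g → 18.59 wt%.
Difference = 31.19 − 18.59 = 12.60 percentage points.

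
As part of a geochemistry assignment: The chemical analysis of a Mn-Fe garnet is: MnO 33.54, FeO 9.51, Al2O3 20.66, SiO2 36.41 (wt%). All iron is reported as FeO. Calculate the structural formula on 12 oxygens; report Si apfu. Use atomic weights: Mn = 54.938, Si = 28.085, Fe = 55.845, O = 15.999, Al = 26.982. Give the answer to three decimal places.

2.999 Si apfu

MnO: 33.54/70.937 = 0.47281 mol → 0.47281 mol Mn, 0.47281 mol O.
FeO: 9.51/71.844 = 0.13237 mol → 0.13237 mol Fe, 0.13237 mol O.
Al2O3: 20.66/101.961 = 0.20263 mol → 0.40526 mol Al, 0.60789 mol O.
SiO2: 36.41/60.083 = 0.60600 mol → 0.60600 mol Si, 1.21200 mol O.
Total oxygen = 2.42507 mol. Normalization factor = 12/2.42507 = 4.94831.
Si per 12 O = 0.60600 × 4.94831 = 2.999.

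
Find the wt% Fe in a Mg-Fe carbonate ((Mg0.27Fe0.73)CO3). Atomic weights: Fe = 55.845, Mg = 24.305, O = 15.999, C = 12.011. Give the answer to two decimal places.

Molar mass of (Mg0.27Fe0.73)CO3: 0.27*24.305 + 0.73*55.845 + 1*12.011 + 3*15.999 = 107.337 g/mol.
Mass of Fe per formula unit: 0.73 × 55.845 = 40.767 g.
Weight fraction Fe = 40.767 / 107.337 = 0.3798.

37.98 mass %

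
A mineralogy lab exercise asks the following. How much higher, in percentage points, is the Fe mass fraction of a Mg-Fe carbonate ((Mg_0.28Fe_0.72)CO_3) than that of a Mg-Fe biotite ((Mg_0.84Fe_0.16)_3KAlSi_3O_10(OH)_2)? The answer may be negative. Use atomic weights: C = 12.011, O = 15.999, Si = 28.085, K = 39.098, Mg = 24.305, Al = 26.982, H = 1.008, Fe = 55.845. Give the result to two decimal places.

First mineral: 40.208 g Fe in 107.022 g formula = 37.57 wt% Fe.
Second mineral: 26.806 g Fe in 432.393 g formula = 6.20 wt% Fe.
37.57% − 6.20% gives a difference of 31.37 percentage points.

31.37 percentage points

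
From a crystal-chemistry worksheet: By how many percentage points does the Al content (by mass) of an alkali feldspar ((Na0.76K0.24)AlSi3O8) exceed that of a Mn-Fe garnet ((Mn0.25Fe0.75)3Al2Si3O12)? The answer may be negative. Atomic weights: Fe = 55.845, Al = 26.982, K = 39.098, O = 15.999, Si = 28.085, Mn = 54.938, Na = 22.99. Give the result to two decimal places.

First mineral: 26.982 g Al in 266.085 g formula = 10.14 wt% Al.
Second mineral: 53.964 g Al in 497.062 g formula = 10.86 wt% Al.
10.14% − 10.86% gives a difference of -0.72 percentage points.

-0.72 percentage points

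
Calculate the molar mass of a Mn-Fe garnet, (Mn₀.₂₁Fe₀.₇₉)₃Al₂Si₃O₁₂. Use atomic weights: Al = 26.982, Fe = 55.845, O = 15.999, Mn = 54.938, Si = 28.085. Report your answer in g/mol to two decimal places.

497.17 g/mol

M = 0.63·54.938 + 2.37·55.845 + 2·26.982 + 3·28.085 + 12·15.999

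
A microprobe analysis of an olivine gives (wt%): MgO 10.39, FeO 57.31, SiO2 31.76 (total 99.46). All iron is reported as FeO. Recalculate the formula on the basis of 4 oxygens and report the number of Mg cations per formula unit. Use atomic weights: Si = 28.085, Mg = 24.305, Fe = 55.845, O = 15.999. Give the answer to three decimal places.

0.488 Mg apfu

MgO: 10.39/40.304 = 0.25779 mol → 0.25779 mol Mg, 0.25779 mol O.
FeO: 57.31/71.844 = 0.79770 mol → 0.79770 mol Fe, 0.79770 mol O.
SiO2: 31.76/60.083 = 0.52860 mol → 0.52860 mol Si, 1.05720 mol O.
Total oxygen = 2.11269 mol. Normalization factor = 4/2.11269 = 1.89332.
Mg per 4 O = 0.25779 × 1.89332 = 0.488.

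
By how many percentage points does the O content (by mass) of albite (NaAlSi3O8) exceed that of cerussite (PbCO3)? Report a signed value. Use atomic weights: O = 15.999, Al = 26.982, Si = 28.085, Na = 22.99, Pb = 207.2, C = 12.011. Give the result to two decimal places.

M(NaAlSi3O8) = 262.219 g/mol, so wt% O = 127.992/262.219 × 100 = 48.81%.
M(PbCO3) = 267.208 g/mol, so wt% O = 47.997/267.208 × 100 = 17.96%.
48.81 − 17.96 = 30.85 pp.

30.85 percentage points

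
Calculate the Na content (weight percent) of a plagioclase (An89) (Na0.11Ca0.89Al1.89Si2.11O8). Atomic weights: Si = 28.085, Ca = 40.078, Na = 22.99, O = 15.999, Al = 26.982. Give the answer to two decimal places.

M(Na0.11Ca0.89Al1.89Si2.11O8) = 276.446 g/mol.
Na contributes 0.11 × 22.99 = 2.529 g per mole.
2.529/276.446 = 0.0091 → 0.91%.

0.91 weight percent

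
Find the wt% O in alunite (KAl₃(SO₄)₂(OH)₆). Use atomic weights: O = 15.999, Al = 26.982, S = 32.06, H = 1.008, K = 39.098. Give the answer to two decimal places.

54.08 mass %

Formula mass = 1·39.098 + 3·26.982 + 2·32.06 + 14·15.999 + 6·1.008 = 414.198 g/mol, of which 223.986 g is O.
So O makes up 223.986/414.198 = 0.5408 of the mass, i.e. 54.08%.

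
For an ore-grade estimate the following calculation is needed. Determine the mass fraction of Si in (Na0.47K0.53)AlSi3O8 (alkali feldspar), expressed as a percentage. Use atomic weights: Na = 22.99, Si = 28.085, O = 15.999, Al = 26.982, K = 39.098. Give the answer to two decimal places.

31.12 mass %

M((Na0.47K0.53)AlSi3O8) = 270.756 g/mol.
Si contributes 3 × 28.085 = 84.255 g per mole.
84.255/270.756 = 0.3112 → 31.12%.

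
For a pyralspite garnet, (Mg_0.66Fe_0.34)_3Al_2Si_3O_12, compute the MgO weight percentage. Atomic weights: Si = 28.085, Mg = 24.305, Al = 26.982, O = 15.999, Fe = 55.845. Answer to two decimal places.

Formula mass = 435.293 g/mol.
1.98 Mg → 1.9800 mol MgO per formula unit; M(MgO) = 40.304, so MgO mass = 79.802 g.
79.802/435.293 × 100 = 18.33 wt%.

18.33 wt%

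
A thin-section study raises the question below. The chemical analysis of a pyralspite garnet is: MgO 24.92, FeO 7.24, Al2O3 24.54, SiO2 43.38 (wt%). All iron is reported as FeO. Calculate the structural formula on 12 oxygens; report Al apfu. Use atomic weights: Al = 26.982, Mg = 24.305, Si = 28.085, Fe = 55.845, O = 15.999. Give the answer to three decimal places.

2.002 Al apfu

MgO (M=40.304): mol = 0.61830; Mg = 0.61830, O = 0.61830.
FeO (M=71.844): mol = 0.10077; Fe = 0.10077, O = 0.10077.
Al2O3 (M=101.961): mol = 0.24068; Al = 0.48136, O = 0.72204.
SiO2 (M=60.083): mol = 0.72200; Si = 0.72200, O = 1.44400.
ΣO = 2.88511; factor = 12/ΣO = 4.15929.
Al apfu = 0.48136 × 4.15929 = 2.002.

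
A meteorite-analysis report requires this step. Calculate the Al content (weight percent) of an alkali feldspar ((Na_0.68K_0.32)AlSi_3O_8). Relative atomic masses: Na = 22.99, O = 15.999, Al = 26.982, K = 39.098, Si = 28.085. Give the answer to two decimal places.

10.09 weight percent

Molar mass of (Na_0.68K_0.32)AlSi_3O_8: 0.68·22.99 + 0.32·39.098 + 1·26.982 + 3·28.085 + 8·15.999 = 267.374 g/mol.
Mass of Al per formula unit: 1 × 26.982 = 26.982 g.
Weight fraction Al = 26.982 / 267.374 = 0.1009.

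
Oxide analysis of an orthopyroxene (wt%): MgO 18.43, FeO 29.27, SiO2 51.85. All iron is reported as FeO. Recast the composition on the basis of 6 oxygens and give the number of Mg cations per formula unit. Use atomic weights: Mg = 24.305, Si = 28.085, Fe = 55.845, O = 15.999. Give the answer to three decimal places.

18.43 wt% MgO ÷ 40.304 g/mol = 0.45727 mol, giving 0.45727 Mg and 0.45727 O.
29.27 wt% FeO ÷ 71.844 g/mol = 0.40741 mol, giving 0.40741 Fe and 0.40741 O.
51.85 wt% SiO2 ÷ 60.083 g/mol = 0.86297 mol, giving 0.86297 Si and 1.72594 O.
Oxygen sums to 2.59062; scaling by 6/2.59062 = 2.31605 puts the formula on 6 O.
Mg: 0.45727 × 2.31605 = 1.059 atoms per formula unit.

1.059 Mg apfu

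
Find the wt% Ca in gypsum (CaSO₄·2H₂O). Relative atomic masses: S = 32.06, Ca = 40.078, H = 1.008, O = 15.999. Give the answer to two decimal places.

M(CaSO₄·2H₂O) = 172.164 g/mol.
Ca contributes 1 × 40.078 = 40.078 g per mole.
40.078/172.164 = 0.2328 → 23.28%.

23.28 mass %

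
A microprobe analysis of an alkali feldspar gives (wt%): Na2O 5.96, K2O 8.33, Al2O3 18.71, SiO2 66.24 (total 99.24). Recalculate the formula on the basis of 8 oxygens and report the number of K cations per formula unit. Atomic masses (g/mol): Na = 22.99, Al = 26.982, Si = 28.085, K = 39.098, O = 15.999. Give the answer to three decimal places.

0.481 K apfu

5.96 wt% Na2O ÷ 61.979 g/mol = 0.09616 mol, giving 0.19232 Na and 0.09616 O.
8.33 wt% K2O ÷ 94.195 g/mol = 0.08843 mol, giving 0.17686 K and 0.08843 O.
18.71 wt% Al2O3 ÷ 101.961 g/mol = 0.18350 mol, giving 0.36700 Al and 0.55050 O.
66.24 wt% SiO2 ÷ 60.083 g/mol = 1.10247 mol, giving 1.10247 Si and 2.20494 O.
Oxygen sums to 2.94003; scaling by 8/2.94003 = 2.72106 puts the formula on 8 O.
K: 0.17686 × 2.72106 = 0.481 atoms per formula unit.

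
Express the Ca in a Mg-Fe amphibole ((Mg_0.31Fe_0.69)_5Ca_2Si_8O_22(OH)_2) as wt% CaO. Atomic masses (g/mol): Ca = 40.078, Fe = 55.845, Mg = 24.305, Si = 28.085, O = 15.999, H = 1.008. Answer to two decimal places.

M((Mg_0.31Fe_0.69)_5Ca_2Si_8O_22(OH)_2) = 921.166 g/mol; M(CaO) = 56.077 g/mol.
Moles CaO per formula unit = 2 Ca ÷ 1 = 2.0000.
CaO fraction = (2.0000 × 56.077) / 921.166 = 112.154/921.166 = 0.1218.

12.18 wt%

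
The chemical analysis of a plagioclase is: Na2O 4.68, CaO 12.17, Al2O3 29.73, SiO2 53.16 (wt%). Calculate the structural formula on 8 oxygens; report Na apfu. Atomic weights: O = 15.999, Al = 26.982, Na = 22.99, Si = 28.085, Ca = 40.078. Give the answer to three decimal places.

Na2O: 4.68/61.979 = 0.07551 mol → 0.15102 mol Na, 0.07551 mol O.
CaO: 12.17/56.077 = 0.21702 mol → 0.21702 mol Ca, 0.21702 mol O.
Al2O3: 29.73/101.961 = 0.29158 mol → 0.58316 mol Al, 0.87474 mol O.
SiO2: 53.16/60.083 = 0.88478 mol → 0.88478 mol Si, 1.76956 mol O.
Total oxygen = 2.93683 mol. Normalization factor = 8/2.93683 = 2.72403.
Na per 8 O = 0.15102 × 2.72403 = 0.411.

0.411 Na apfu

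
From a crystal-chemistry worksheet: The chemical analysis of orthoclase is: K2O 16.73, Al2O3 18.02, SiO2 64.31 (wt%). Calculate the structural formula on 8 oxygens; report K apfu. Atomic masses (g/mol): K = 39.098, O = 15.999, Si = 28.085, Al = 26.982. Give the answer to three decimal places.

K2O (M=94.195): mol = 0.17761; K = 0.35522, O = 0.17761.
Al2O3 (M=101.961): mol = 0.17673; Al = 0.35346, O = 0.53019.
SiO2 (M=60.083): mol = 1.07035; Si = 1.07035, O = 2.14070.
ΣO = 2.84850; factor = 8/ΣO = 2.80850.
K apfu = 0.35522 × 2.80850 = 0.998.

0.998 K apfu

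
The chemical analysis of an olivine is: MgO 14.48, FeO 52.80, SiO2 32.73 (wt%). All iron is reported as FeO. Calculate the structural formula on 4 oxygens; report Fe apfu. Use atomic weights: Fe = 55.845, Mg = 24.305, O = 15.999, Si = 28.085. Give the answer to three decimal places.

1.346 Fe apfu

MgO: 14.48/40.304 = 0.35927 mol → 0.35927 mol Mg, 0.35927 mol O.
FeO: 52.80/71.844 = 0.73493 mol → 0.73493 mol Fe, 0.73493 mol O.
SiO2: 32.73/60.083 = 0.54475 mol → 0.54475 mol Si, 1.08950 mol O.
Total oxygen = 2.18370 mol. Normalization factor = 4/2.18370 = 1.83175.
Fe per 4 O = 0.73493 × 1.83175 = 1.346.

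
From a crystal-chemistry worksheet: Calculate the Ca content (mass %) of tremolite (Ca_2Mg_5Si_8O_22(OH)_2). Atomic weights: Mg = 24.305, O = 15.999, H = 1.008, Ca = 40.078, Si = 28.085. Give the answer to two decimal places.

9.87 mass %

Formula mass = 2*40.078 + 5*24.305 + 8*28.085 + 24*15.999 + 2*1.008 = 812.353 g/mol, of which 80.156 g is Ca.
So Ca makes up 80.156/812.353 = 0.0987 of the mass, i.e. 9.87%.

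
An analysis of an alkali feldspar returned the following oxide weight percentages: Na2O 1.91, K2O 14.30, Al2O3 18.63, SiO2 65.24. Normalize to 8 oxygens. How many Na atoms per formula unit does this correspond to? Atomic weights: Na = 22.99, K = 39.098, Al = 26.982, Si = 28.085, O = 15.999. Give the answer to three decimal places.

Na2O (M=61.979): mol = 0.03082; Na = 0.06164, O = 0.03082.
K2O (M=94.195): mol = 0.15181; K = 0.30362, O = 0.15181.
Al2O3 (M=101.961): mol = 0.18272; Al = 0.36544, O = 0.54816.
SiO2 (M=60.083): mol = 1.08583; Si = 1.08583, O = 2.17166.
ΣO = 2.90245; factor = 8/ΣO = 2.75629.
Na apfu = 0.06164 × 2.75629 = 0.170.

0.170 Na apfu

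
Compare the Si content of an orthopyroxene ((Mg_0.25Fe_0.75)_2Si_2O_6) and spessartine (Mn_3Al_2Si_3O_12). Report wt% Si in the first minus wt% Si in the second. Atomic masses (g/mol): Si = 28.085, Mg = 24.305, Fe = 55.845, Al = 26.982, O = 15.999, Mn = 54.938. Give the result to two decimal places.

5.62 percentage points

M((Mg_0.25Fe_0.75)_2Si_2O_6) = 248.084 g/mol, so wt% Si = 56.170/248.084 × 100 = 22.64%.
M(Mn_3Al_2Si_3O_12) = 495.021 g/mol, so wt% Si = 84.255/495.021 × 100 = 17.02%.
22.64 − 17.02 = 5.62 pp.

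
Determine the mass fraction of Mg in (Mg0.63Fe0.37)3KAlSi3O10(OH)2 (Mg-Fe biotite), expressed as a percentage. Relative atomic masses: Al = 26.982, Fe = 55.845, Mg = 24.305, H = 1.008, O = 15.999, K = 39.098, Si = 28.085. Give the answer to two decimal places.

M((Mg0.63Fe0.37)3KAlSi3O10(OH)2) = 452.263 g/mol.
Mg contributes 1.89 × 24.305 = 45.936 g per mole.
45.936/452.263 = 0.1016 → 10.16%.

10.16 wt%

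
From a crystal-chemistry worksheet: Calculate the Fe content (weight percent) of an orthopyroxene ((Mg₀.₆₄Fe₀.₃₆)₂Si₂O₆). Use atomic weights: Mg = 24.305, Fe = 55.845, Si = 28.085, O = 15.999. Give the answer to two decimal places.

17.99 weight percent

Molar mass of (Mg₀.₆₄Fe₀.₃₆)₂Si₂O₆: 1.28*24.305 + 0.72*55.845 + 2*28.085 + 6*15.999 = 223.483 g/mol.
Mass of Fe per formula unit: 0.72 × 55.845 = 40.208 g.
Weight fraction Fe = 40.208 / 223.483 = 0.1799.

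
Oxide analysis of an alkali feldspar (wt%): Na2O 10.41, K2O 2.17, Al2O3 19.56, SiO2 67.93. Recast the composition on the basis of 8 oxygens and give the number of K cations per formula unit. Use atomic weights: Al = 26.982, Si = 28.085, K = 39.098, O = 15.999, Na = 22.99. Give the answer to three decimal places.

0.122 K apfu

10.41 wt% Na2O ÷ 61.979 g/mol = 0.16796 mol, giving 0.33592 Na and 0.16796 O.
2.17 wt% K2O ÷ 94.195 g/mol = 0.02304 mol, giving 0.04608 K and 0.02304 O.
19.56 wt% Al2O3 ÷ 101.961 g/mol = 0.19184 mol, giving 0.38368 Al and 0.57552 O.
67.93 wt% SiO2 ÷ 60.083 g/mol = 1.13060 mol, giving 1.13060 Si and 2.26120 O.
Oxygen sums to 3.02772; scaling by 8/3.02772 = 2.64225 puts the formula on 8 O.
K: 0.04608 × 2.64225 = 0.122 atoms per formula unit.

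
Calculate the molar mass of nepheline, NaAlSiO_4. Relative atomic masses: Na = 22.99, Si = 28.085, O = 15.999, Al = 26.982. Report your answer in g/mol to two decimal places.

The formula mass is the sum 1×22.99 + 1×26.982 + 1×28.085 + 4×15.999.

142.05 g/mol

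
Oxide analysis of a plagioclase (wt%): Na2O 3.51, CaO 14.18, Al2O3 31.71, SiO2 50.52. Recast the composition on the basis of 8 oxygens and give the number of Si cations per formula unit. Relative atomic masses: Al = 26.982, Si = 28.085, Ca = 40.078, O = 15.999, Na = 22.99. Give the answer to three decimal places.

Na2O (M=61.979): mol = 0.05663; Na = 0.11326, O = 0.05663.
CaO (M=56.077): mol = 0.25287; Ca = 0.25287, O = 0.25287.
Al2O3 (M=101.961): mol = 0.31100; Al = 0.62200, O = 0.93300.
SiO2 (M=60.083): mol = 0.84084; Si = 0.84084, O = 1.68168.
ΣO = 2.92418; factor = 8/ΣO = 2.73581.
Si apfu = 0.84084 × 2.73581 = 2.300.

2.300 Si apfu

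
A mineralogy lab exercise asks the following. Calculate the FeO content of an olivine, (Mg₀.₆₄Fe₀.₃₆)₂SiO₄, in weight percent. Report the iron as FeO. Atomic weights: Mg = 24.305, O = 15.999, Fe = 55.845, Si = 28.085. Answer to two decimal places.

M((Mg₀.₆₄Fe₀.₃₆)₂SiO₄) = 163.400 g/mol; M(FeO) = 71.844 g/mol.
Moles FeO per formula unit = 0.72 Fe ÷ 1 = 0.7200.
FeO fraction = (0.7200 × 71.844) / 163.400 = 51.728/163.400 = 0.3166.

31.66 wt%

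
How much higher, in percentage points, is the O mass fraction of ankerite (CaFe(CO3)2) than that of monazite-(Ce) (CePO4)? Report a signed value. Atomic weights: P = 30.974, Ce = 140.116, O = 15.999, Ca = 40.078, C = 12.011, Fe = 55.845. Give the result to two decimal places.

O in CaFe(CO3)2: molar mass 215.939 g/mol; 6×15.999 = 95.994 g → 44.45 wt%.
O in CePO4: molar mass 235.086 g/mol; 4×15.999 = 63.996 g → 27.22 wt%.
Difference = 44.45 − 27.22 = 17.23 percentage points.

17.23 percentage points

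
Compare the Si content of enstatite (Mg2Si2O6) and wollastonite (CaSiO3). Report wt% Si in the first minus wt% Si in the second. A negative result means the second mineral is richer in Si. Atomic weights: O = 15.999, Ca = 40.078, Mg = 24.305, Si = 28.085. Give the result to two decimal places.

M(Mg2Si2O6) = 200.774 g/mol, so wt% Si = 56.170/200.774 × 100 = 27.98%.
M(CaSiO3) = 116.160 g/mol, so wt% Si = 28.085/116.160 × 100 = 24.18%.
27.98 − 24.18 = 3.80 pp.

3.80 percentage points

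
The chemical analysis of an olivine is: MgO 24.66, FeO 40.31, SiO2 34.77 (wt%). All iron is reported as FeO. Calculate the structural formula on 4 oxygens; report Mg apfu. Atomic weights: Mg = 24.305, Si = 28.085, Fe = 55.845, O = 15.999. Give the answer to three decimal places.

24.66 wt% MgO ÷ 40.304 g/mol = 0.61185 mol, giving 0.61185 Mg and 0.61185 O.
40.31 wt% FeO ÷ 71.844 g/mol = 0.56108 mol, giving 0.56108 Fe and 0.56108 O.
34.77 wt% SiO2 ÷ 60.083 g/mol = 0.57870 mol, giving 0.57870 Si and 1.15740 O.
Oxygen sums to 2.33033; scaling by 4/2.33033 = 1.71650 puts the formula on 4 O.
Mg: 0.61185 × 1.71650 = 1.050 atoms per formula unit.

1.050 Mg apfu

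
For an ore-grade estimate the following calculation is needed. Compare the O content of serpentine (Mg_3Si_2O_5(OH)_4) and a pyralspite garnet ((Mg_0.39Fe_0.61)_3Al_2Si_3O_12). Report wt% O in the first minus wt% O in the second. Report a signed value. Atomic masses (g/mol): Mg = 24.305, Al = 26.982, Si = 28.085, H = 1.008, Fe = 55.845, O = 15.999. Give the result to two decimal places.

10.30 percentage points

M(Mg_3Si_2O_5(OH)_4) = 277.108 g/mol, so wt% O = 143.991/277.108 × 100 = 51.96%.
M((Mg_0.39Fe_0.61)_3Al_2Si_3O_12) = 460.840 g/mol, so wt% O = 191.988/460.840 × 100 = 41.66%.
51.96 − 41.66 = 10.30 pp.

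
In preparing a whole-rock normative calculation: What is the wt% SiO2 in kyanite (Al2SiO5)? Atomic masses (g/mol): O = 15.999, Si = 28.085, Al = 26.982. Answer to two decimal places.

37.08 wt%

Formula mass = 162.044 g/mol.
1 Si → 1.0000 mol SiO2 per formula unit; M(SiO2) = 60.083, so SiO2 mass = 60.083 g.
60.083/162.044 × 100 = 37.08 wt%.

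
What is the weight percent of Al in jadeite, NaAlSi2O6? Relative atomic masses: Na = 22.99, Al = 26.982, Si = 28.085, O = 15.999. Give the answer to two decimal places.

Molar mass of NaAlSi2O6: 1*22.99 + 1*26.982 + 2*28.085 + 6*15.999 = 202.136 g/mol.
Mass of Al per formula unit: 1 × 26.982 = 26.982 g.
Weight fraction Al = 26.982 / 202.136 = 0.1335.

13.35 mass %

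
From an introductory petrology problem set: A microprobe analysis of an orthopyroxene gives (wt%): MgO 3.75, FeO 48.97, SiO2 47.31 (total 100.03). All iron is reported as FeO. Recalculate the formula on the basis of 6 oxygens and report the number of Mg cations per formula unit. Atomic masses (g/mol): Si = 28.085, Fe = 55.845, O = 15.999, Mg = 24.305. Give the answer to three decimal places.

MgO: 3.75/40.304 = 0.09304 mol → 0.09304 mol Mg, 0.09304 mol O.
FeO: 48.97/71.844 = 0.68162 mol → 0.68162 mol Fe, 0.68162 mol O.
SiO2: 47.31/60.083 = 0.78741 mol → 0.78741 mol Si, 1.57482 mol O.
Total oxygen = 2.34948 mol. Normalization factor = 6/2.34948 = 2.55376.
Mg per 6 O = 0.09304 × 2.55376 = 0.238.

0.238 Mg apfu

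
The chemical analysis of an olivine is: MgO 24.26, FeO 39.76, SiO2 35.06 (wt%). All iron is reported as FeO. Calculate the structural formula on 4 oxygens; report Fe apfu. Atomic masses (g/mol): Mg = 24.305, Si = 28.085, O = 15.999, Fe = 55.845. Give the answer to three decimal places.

MgO: 24.26/40.304 = 0.60193 mol → 0.60193 mol Mg, 0.60193 mol O.
FeO: 39.76/71.844 = 0.55342 mol → 0.55342 mol Fe, 0.55342 mol O.
SiO2: 35.06/60.083 = 0.58353 mol → 0.58353 mol Si, 1.16706 mol O.
Total oxygen = 2.32241 mol. Normalization factor = 4/2.32241 = 1.72235.
Fe per 4 O = 0.55342 × 1.72235 = 0.953.

0.953 Fe apfu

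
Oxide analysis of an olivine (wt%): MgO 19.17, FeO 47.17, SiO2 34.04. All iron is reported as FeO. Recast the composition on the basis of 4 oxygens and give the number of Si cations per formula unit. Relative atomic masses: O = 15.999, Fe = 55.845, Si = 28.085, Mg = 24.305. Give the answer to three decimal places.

MgO (M=40.304): mol = 0.47564; Mg = 0.47564, O = 0.47564.
FeO (M=71.844): mol = 0.65656; Fe = 0.65656, O = 0.65656.
SiO2 (M=60.083): mol = 0.56655; Si = 0.56655, O = 1.13310.
ΣO = 2.26530; factor = 4/ΣO = 1.76577.
Si apfu = 0.56655 × 1.76577 = 1.000.

1.000 Si apfu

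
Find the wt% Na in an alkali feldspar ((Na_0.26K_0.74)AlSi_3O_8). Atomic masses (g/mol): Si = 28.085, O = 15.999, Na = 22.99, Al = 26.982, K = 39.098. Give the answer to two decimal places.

2.18 wt%

M((Na_0.26K_0.74)AlSi_3O_8) = 274.139 g/mol.
Na contributes 0.26 × 22.99 = 5.977 g per mole.
5.977/274.139 = 0.0218 → 2.18%.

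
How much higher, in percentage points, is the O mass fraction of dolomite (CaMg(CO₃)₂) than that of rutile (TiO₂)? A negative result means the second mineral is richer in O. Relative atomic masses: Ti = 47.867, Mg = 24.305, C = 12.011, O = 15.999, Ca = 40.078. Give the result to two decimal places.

11.99 percentage points

M(CaMg(CO₃)₂) = 184.399 g/mol, so wt% O = 95.994/184.399 × 100 = 52.06%.
M(TiO₂) = 79.865 g/mol, so wt% O = 31.998/79.865 × 100 = 40.07%.
52.06 − 40.07 = 11.99 pp.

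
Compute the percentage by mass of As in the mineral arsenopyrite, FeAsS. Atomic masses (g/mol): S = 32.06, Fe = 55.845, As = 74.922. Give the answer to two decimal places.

46.01 mass %

M(FeAsS) = 162.827 g/mol.
As contributes 1 × 74.922 = 74.922 g per mole.
74.922/162.827 = 0.4601 → 46.01%.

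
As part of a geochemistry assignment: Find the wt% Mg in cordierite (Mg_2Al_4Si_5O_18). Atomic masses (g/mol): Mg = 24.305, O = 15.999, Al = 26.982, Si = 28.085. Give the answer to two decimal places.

8.31 wt%

Formula mass = 2*24.305 + 4*26.982 + 5*28.085 + 18*15.999 = 584.945 g/mol, of which 48.610 g is Mg.
So Mg makes up 48.610/584.945 = 0.0831 of the mass, i.e. 8.31%.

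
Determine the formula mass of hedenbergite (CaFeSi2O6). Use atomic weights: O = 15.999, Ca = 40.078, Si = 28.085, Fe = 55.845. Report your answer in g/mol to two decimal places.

M = 1*40.078 + 1*55.845 + 2*28.085 + 6*15.999

248.09 g/mol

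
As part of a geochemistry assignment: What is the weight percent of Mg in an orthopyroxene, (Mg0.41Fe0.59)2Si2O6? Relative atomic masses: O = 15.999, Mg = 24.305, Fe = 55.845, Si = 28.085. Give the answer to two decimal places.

8.37 weight percent

M((Mg0.41Fe0.59)2Si2O6) = 237.991 g/mol.
Mg contributes 0.82 × 24.305 = 19.930 g per mole.
19.930/237.991 = 0.0837 → 8.37%.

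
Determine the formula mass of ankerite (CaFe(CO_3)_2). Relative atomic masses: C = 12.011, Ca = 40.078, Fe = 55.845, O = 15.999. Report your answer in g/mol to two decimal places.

M = 1×40.078 + 1×55.845 + 2×12.011 + 6×15.999

215.94 g/mol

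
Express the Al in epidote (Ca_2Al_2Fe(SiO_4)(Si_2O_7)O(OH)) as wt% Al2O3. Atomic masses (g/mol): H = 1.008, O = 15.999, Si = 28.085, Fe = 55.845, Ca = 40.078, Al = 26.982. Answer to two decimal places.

21.10 wt%

Formula mass = 483.215 g/mol.
2 Al → 1.0000 mol Al2O3 per formula unit; M(Al2O3) = 101.961, so Al2O3 mass = 101.961 g.
101.961/483.215 × 100 = 21.10 wt%.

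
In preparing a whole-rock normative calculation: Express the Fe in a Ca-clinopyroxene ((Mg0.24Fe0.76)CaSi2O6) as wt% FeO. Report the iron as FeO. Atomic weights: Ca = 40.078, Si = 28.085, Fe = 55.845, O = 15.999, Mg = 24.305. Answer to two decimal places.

Formula mass = 240.517 g/mol.
0.76 Fe → 0.7600 mol FeO per formula unit; M(FeO) = 71.844, so FeO mass = 54.601 g.
54.601/240.517 × 100 = 22.70 wt%.

22.70 wt%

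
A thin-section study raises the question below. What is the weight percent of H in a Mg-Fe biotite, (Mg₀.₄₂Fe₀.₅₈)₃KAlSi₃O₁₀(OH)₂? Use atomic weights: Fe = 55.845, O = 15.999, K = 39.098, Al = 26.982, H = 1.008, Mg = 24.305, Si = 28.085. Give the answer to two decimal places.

0.43 wt%

Molar mass of (Mg₀.₄₂Fe₀.₅₈)₃KAlSi₃O₁₀(OH)₂: 1.26*24.305 + 1.74*55.845 + 1*39.098 + 1*26.982 + 3*28.085 + 12*15.999 + 2*1.008 = 472.134 g/mol.
Mass of H per formula unit: 2 × 1.008 = 2.016 g.
Weight fraction H = 2.016 / 472.134 = 0.0043.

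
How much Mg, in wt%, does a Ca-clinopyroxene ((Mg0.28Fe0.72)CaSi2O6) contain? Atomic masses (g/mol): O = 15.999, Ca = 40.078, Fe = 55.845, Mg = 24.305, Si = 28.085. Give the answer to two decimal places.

2.84 wt%

Formula mass = 0.28×24.305 + 0.72×55.845 + 1×40.078 + 2×28.085 + 6×15.999 = 239.256 g/mol, of which 6.805 g is Mg.
So Mg makes up 6.805/239.256 = 0.0284 of the mass, i.e. 2.84%.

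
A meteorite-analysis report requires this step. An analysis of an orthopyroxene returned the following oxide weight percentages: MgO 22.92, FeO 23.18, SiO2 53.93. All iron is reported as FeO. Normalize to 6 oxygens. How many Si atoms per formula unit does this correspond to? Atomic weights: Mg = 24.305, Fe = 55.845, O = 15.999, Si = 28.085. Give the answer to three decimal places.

MgO (M=40.304): mol = 0.56868; Mg = 0.56868, O = 0.56868.
FeO (M=71.844): mol = 0.32264; Fe = 0.32264, O = 0.32264.
SiO2 (M=60.083): mol = 0.89759; Si = 0.89759, O = 1.79518.
ΣO = 2.68650; factor = 6/ΣO = 2.23339.
Si apfu = 0.89759 × 2.23339 = 2.005.

2.005 Si apfu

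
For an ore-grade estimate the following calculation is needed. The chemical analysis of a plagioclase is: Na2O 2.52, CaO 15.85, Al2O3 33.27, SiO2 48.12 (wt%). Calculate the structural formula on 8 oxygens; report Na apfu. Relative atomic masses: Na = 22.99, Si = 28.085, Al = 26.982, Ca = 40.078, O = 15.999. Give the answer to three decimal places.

2.52 wt% Na2O ÷ 61.979 g/mol = 0.04066 mol, giving 0.08132 Na and 0.04066 O.
15.85 wt% CaO ÷ 56.077 g/mol = 0.28265 mol, giving 0.28265 Ca and 0.28265 O.
33.27 wt% Al2O3 ÷ 101.961 g/mol = 0.32630 mol, giving 0.65260 Al and 0.97890 O.
48.12 wt% SiO2 ÷ 60.083 g/mol = 0.80089 mol, giving 0.80089 Si and 1.60178 O.
Oxygen sums to 2.90399; scaling by 8/2.90399 = 2.75483 puts the formula on 8 O.
Na: 0.08132 × 2.75483 = 0.224 atoms per formula unit.

0.224 Na apfu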